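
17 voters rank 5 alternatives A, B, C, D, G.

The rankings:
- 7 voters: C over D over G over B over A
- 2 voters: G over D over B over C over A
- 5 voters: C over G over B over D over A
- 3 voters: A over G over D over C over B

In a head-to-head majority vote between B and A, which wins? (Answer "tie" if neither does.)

Ballots ranking B above A: 7 + 2 + 5 = 14.
Ballots ranking A above B: 17 − 14 = 3.
B wins the head-to-head 14–3.

B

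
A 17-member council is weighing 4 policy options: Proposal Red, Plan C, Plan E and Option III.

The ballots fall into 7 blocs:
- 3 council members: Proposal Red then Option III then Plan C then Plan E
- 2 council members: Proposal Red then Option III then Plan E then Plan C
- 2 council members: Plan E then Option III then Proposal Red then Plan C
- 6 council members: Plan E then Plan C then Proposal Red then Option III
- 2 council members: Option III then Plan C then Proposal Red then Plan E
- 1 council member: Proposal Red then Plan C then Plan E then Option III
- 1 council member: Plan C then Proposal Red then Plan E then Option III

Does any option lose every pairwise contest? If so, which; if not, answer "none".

none

Head-to-head results (17 council members):
Proposal Red–Plan C: Plan C 9–8.
Proposal Red vs Plan E: Proposal Red is ranked higher on 3+2+2+1+1 = 9 ballots, Plan E on 8. Proposal Red wins 9–8.
Proposal Red vs Option III: Proposal Red, 13–4.
Plan C vs Plan E: 3+2+1+1 = 7 for Plan C, 10 for Plan E — Plan E by 10–7.
Plan C vs Option III: 6+1+1 = 8 for Plan C, 9 for Option III — Option III by 9–8.
Plan E vs Option III: 10 to 7, Plan E.
No option is winless: Proposal Red beats Plan E; Plan C beats Proposal Red; Plan E beats Plan C; Option III beats Plan C. There is no Condorcet loser.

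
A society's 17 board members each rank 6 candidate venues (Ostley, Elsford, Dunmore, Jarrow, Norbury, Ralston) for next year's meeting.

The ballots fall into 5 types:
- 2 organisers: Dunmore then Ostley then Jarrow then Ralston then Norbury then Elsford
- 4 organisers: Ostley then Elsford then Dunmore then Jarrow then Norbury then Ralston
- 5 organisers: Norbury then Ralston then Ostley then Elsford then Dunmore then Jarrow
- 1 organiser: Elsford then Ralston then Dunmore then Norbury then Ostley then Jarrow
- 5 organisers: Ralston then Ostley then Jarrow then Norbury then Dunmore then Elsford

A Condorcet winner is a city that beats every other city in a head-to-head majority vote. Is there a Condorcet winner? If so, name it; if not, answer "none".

none

Check each pair by majority over 17 ballots:
Ostley–Elsford: Ostley 16–1.
Ostley vs Dunmore: Ostley is ranked higher on 4+5+5 = 14 ballots, Dunmore on 3. Ostley wins 14–3.
Ostley vs Jarrow: 2+4+5+1+5 = 17 for Ostley, 0 for Jarrow — Ostley by 17–0.
Ostley vs Norbury: 11 to 6, Ostley.
Ostley vs Ralston: Ostley preferred on 2+4 = 6 ballots; Ralston wins 11–6.
Elsford vs Dunmore: Elsford, 10–7.
Elsford vs Jarrow: Elsford preferred on 4+5+1 = 10 ballots; Elsford wins 10–7.
Elsford vs Norbury: Elsford preferred on 4+1 = 5 ballots; Norbury wins 12–5.
Elsford vs Ralston: 4+1 = 5 for Elsford, 12 for Ralston — Ralston by 12–5.
Dunmore vs Jarrow: Dunmore wins 12–5.
Dunmore–Norbury: Norbury 10–7.
Dunmore vs Ralston: Ralston, 11–6.
Jarrow vs Norbury: 2+4+5 = 11 for Jarrow, 6 for Norbury — Jarrow by 11–6.
Jarrow vs Ralston: Jarrow preferred on 2+4 = 6 ballots; Ralston wins 11–6.
Norbury vs Ralston: Norbury preferred on 4+5 = 9 ballots; Norbury wins 9–8.
No city is unbeaten: Ostley loses to Ralston; Elsford loses to Ostley; Dunmore loses to Ostley; Jarrow loses to Ostley; Norbury loses to Ostley; Ralston loses to Norbury. In particular Ostley > Norbury > Ralston > Ostley is a majority cycle — no Condorcet winner exists.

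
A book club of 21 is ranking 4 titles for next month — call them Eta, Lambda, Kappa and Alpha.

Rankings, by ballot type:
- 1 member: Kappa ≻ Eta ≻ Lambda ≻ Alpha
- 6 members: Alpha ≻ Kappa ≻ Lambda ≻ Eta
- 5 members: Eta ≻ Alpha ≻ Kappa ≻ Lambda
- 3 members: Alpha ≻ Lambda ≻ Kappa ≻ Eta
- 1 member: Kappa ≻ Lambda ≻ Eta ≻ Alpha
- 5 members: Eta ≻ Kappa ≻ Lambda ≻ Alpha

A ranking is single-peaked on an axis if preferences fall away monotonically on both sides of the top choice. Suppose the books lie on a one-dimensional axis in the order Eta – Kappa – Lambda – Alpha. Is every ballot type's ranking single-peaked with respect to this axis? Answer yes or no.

Axis positions: Eta=1, Kappa=2, Lambda=3, Alpha=4.
Ballot type 1 (peak Kappa at position 2): ranking walks positions 2-1-3-4, expanding outward from the peak — single-peaked.
Ballot type 2: ranking walks positions 4-2-3-1; Kappa is ranked above Lambda even though Lambda lies between Kappa and the peak Alpha on the axis — preferences dip and rise again. Not single-peaked.
Ballot type 3: ranking walks positions 1-4-2-3; Alpha is ranked above Kappa even though Kappa lies between Alpha and the peak Eta on the axis — preferences dip and rise again. Not single-peaked.
Ballot type 4 (peak Alpha at position 4): ranking walks positions 4-3-2-1, expanding outward from the peak — single-peaked.
Ballot type 5 (peak Kappa at position 2): ranking walks positions 2-3-1-4, expanding outward from the peak — single-peaked.
Ballot type 6 (peak Eta at position 1): ranking walks positions 1-2-3-4, expanding outward from the peak — single-peaked.
Ballot type 2 violates single-peakedness, so the profile is not single-peaked on this axis.

no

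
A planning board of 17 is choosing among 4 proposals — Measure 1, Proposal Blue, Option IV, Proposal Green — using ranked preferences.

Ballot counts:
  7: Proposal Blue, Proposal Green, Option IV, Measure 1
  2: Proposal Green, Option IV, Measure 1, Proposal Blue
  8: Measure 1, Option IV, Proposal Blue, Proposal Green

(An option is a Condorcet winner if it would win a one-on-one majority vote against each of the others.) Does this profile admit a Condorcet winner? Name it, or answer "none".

none

Head-to-head results (17 council members):
Measure 1 vs Proposal Blue: Measure 1 wins 10–7.
Measure 1 vs Option IV: Option IV, 9–8.
Measure 1 vs Proposal Green: Proposal Green, 9–8.
Proposal Blue–Option IV: Option IV 10–7.
Proposal Blue vs Proposal Green: Proposal Blue wins 15–2.
Option IV vs Proposal Green: Proposal Green wins 9–8.
Each option drops at least one matchup (Measure 1 loses to Option IV; Proposal Blue loses to Measure 1; Option IV loses to Proposal Green; Proposal Green loses to Proposal Blue); the cycle Measure 1 > Proposal Blue > Proposal Green > Measure 1 rules out a Condorcet winner.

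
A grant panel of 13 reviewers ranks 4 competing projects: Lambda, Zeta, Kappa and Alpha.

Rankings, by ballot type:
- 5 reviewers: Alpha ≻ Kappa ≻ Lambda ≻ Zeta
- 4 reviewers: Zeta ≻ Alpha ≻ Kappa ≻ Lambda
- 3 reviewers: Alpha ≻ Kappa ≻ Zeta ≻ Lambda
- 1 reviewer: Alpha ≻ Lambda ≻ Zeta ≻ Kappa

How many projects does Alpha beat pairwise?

Alpha against each rival (13 reviewers):
Alpha vs Lambda: Alpha, 13–0.
Alpha–Zeta: Alpha 9–4.
Alpha vs Kappa: 5+4+3+1 = 13 for Alpha, 0 for Kappa — Alpha by 13–0.
Alpha beats Lambda, Zeta, Kappa — 3 pairwise wins.

3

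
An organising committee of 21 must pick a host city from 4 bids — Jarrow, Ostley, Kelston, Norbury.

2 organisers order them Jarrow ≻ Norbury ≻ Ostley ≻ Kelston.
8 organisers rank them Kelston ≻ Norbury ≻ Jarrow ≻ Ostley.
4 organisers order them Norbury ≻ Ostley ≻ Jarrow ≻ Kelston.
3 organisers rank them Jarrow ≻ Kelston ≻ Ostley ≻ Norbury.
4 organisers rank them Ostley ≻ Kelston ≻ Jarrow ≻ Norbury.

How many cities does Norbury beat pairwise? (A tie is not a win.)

2

Norbury against each rival (21 organisers):
Norbury–Jarrow: Norbury 12–9.
Norbury vs Ostley: Norbury is ranked higher on 2+8+4 = 14 ballots, Ostley on 7. Norbury wins 14–7.
Norbury vs Kelston: Kelston wins 15–6.
Norbury beats Jarrow, Ostley; loses to Kelston — 2 pairwise wins.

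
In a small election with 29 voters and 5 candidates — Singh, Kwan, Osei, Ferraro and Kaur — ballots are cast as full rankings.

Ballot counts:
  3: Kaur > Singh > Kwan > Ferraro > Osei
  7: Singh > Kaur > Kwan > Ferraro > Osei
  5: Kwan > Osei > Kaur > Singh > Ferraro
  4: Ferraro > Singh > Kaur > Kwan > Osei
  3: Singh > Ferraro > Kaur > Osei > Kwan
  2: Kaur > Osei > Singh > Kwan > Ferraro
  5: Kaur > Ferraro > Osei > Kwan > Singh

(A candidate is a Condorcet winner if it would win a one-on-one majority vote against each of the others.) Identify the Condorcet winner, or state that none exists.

Pairwise majorities:
Singh vs Kwan: Singh, 19–10.
Singh–Osei: Singh 17–12.
Singh vs Ferraro: Singh, 20–9.
Singh vs Kaur: Singh is ranked higher on 7+4+3 = 14 ballots, Kaur on 15. Kaur wins 15–14.
Kwan vs Osei: 3+7+5+4 = 19 for Kwan, 10 for Osei — Kwan by 19–10.
Kwan vs Ferraro: 3+7+5+2 = 17 for Kwan, 12 for Ferraro — Kwan by 17–12.
Kwan vs Kaur: 5 to 24, Kaur.
Osei vs Ferraro: Osei is ranked higher on 5+2 = 7 ballots, Ferraro on 22. Ferraro wins 22–7.
Osei vs Kaur: 5 to 24, Kaur.
Ferraro vs Kaur: Ferraro is ranked higher on 4+3 = 7 ballots, Kaur on 22. Kaur wins 22–7.
Kaur defeats every rival head-to-head and is the Condorcet winner.

Kaur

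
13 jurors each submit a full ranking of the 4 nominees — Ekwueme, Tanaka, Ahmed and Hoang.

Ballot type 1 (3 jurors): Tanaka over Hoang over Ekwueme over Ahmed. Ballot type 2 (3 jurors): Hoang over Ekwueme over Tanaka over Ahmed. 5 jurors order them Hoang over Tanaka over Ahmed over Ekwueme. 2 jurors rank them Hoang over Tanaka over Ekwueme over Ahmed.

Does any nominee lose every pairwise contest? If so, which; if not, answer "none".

Ahmed

Head-to-head results (13 jurors):
Ekwueme vs Tanaka: Tanaka wins 10–3.
Ekwueme vs Ahmed: Ekwueme, 8–5.
Ekwueme vs Hoang: Ekwueme preferred on 0 ballots; Hoang wins 13–0.
Tanaka vs Ahmed: 13 to 0, Tanaka.
Tanaka vs Hoang: 3 for Tanaka, 10 for Hoang — Hoang by 10–3.
Ahmed–Hoang: Hoang 13–0.
Only Ahmed has no wins; Ahmed is the Condorcet loser.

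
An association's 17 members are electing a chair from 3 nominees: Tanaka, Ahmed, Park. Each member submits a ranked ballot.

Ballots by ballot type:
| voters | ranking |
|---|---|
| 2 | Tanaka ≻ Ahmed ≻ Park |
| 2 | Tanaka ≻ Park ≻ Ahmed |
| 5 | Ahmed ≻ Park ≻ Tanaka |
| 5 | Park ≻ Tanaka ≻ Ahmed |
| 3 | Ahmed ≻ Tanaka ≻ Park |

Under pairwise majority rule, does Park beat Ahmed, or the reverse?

Ahmed

Ballots ranking Park above Ahmed: 2 + 5 = 7.
Ballots ranking Ahmed above Park: 17 − 7 = 10.
Ahmed wins the head-to-head 10–7.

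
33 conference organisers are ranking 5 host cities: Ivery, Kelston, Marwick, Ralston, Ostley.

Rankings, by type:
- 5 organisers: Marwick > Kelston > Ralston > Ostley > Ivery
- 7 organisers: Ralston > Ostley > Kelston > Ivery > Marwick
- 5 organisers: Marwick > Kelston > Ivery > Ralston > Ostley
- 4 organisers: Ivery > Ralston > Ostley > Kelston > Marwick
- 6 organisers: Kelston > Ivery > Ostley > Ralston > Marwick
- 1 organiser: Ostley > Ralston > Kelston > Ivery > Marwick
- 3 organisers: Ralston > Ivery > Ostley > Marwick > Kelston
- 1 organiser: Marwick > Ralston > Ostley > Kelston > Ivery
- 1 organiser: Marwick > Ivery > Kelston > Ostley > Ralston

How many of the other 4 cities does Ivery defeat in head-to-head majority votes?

Ivery against each rival (33 organisers):
Ivery vs Kelston: Kelston wins 25–8.
Ivery vs Marwick: Ivery, 21–12.
Ivery vs Ralston: Ivery preferred on 5+4+6+1 = 16 ballots; Ralston wins 17–16.
Ivery vs Ostley: Ivery preferred on 5+4+6+3+1 = 19 ballots; Ivery wins 19–14.
Ivery beats Marwick, Ostley; loses to Kelston, Ralston — 2 pairwise wins.

2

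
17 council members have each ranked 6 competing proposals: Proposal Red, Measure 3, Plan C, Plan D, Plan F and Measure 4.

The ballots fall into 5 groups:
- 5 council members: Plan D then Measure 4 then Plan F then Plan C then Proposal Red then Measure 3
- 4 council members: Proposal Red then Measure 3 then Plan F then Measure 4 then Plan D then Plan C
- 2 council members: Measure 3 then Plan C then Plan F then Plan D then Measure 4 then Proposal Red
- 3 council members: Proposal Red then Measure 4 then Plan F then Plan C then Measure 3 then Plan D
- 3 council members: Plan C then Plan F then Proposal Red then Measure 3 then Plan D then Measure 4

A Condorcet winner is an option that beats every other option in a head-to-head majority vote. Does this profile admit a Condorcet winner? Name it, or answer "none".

Check each pair by majority over 17 ballots:
Proposal Red–Measure 3: Proposal Red 15–2.
Proposal Red vs Plan C: Plan C, 10–7.
Proposal Red vs Plan D: 10 to 7, Proposal Red.
Proposal Red–Plan F: Plan F 10–7.
Proposal Red vs Measure 4: Proposal Red is ranked higher on 4+3+3 = 10 ballots, Measure 4 on 7. Proposal Red wins 10–7.
Measure 3 vs Plan C: Plan C, 11–6.
Measure 3 vs Plan D: 12 to 5, Measure 3.
Measure 3 vs Plan F: Plan F, 11–6.
Measure 3 vs Measure 4: Measure 3 wins 9–8.
Plan C vs Plan D: 8 to 9, Plan D.
Plan C–Plan F: Plan F 12–5.
Plan C vs Measure 4: 2+3 = 5 for Plan C, 12 for Measure 4 — Measure 4 by 12–5.
Plan D vs Plan F: Plan F, 12–5.
Plan D–Measure 4: Plan D 10–7.
Plan F–Measure 4: Plan F 9–8.
Plan F wins every pairwise contest, so Plan F is the Condorcet winner.

Plan F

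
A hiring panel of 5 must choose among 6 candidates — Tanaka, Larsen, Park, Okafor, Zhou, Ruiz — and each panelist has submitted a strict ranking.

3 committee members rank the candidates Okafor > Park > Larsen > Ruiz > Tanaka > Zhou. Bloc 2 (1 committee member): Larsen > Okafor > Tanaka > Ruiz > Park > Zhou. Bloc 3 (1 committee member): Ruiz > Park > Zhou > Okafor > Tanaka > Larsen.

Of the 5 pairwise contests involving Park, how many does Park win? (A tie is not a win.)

Park against each rival (5 committee members):
Park vs Tanaka: Park, 4–1.
Park vs Larsen: Park wins 4–1.
Park vs Okafor: Okafor, 4–1.
Park vs Zhou: Park preferred on 3+1+1 = 5 ballots; Park wins 5–0.
Park–Ruiz: Park 3–2.
Park beats Tanaka, Larsen, Zhou, Ruiz; loses to Okafor — 4 pairwise wins.

4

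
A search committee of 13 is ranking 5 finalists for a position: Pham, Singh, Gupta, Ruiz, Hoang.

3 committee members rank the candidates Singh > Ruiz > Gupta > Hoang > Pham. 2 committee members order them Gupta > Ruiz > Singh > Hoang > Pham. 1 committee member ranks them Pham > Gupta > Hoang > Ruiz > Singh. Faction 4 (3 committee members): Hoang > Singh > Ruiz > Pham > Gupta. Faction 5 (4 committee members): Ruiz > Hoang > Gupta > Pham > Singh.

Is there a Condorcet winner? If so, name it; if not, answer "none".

Check each pair by majority over 13 ballots:
Pham vs Singh: Pham is ranked higher on 1+4 = 5 ballots, Singh on 8. Singh wins 8–5.
Pham vs Gupta: 4 to 9, Gupta.
Pham vs Ruiz: Pham is ranked higher on 1 ballot, Ruiz on 12. Ruiz wins 12–1.
Pham vs Hoang: 1 to 12, Hoang.
Singh vs Gupta: Singh preferred on 3+3 = 6 ballots; Gupta wins 7–6.
Singh vs Ruiz: Singh is ranked higher on 3+3 = 6 ballots, Ruiz on 7. Ruiz wins 7–6.
Singh vs Hoang: 5 to 8, Hoang.
Gupta vs Ruiz: 3 to 10, Ruiz.
Gupta vs Hoang: 6 to 7, Hoang.
Ruiz vs Hoang: 9 to 4, Ruiz.
Ruiz defeats every rival head-to-head and is the Condorcet winner.

Ruiz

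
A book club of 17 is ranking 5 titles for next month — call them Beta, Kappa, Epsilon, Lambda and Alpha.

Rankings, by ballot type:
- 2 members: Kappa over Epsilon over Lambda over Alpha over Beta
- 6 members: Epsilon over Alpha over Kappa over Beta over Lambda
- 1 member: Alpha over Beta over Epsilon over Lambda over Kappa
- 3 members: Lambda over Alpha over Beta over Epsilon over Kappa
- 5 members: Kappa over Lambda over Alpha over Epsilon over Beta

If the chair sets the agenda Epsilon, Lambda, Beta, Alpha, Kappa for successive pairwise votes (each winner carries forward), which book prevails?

Alpha

Round 1: Epsilon vs Lambda — 9–8, Epsilon advances.
Round 2: Epsilon vs Beta — 13–4, Epsilon advances.
Round 3: Epsilon vs Alpha — 8–9, Alpha advances.
Round 4: Alpha vs Kappa — 10–7, Alpha advances.
Alpha survives the agenda.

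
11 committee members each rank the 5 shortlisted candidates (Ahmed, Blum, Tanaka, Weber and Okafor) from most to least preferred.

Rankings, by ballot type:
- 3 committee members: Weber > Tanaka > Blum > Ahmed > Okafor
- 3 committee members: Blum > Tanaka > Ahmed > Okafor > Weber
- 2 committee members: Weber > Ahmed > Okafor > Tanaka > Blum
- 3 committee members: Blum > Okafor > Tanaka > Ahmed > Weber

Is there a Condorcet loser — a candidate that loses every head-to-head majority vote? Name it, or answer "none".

Pairwise majorities:
Ahmed vs Blum: Blum, 9–2.
Ahmed vs Tanaka: 2 for Ahmed, 9 for Tanaka — Tanaka by 9–2.
Ahmed vs Weber: 3+3 = 6 for Ahmed, 5 for Weber — Ahmed by 6–5.
Ahmed vs Okafor: 8 to 3, Ahmed.
Blum–Tanaka: Blum 6–5.
Blum vs Weber: 6 to 5, Blum.
Blum vs Okafor: 3+3+3 = 9 for Blum, 2 for Okafor — Blum by 9–2.
Tanaka vs Weber: Tanaka wins 6–5.
Tanaka vs Okafor: 6 to 5, Tanaka.
Weber–Okafor: Okafor 6–5.
Only Weber has no wins; Weber is the Condorcet loser.

Weber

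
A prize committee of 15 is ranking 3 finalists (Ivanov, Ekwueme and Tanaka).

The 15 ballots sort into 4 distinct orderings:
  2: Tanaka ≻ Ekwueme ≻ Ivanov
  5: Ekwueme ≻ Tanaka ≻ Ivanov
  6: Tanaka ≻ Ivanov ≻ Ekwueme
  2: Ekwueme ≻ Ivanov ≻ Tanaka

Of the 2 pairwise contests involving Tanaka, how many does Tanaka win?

Tanaka against each rival (15 jurors):
Tanaka vs Ivanov: Tanaka wins 13–2.
Tanaka vs Ekwueme: Tanaka is ranked higher on 2+6 = 8 ballots, Ekwueme on 7. Tanaka wins 8–7.
Tanaka beats Ivanov, Ekwueme — 2 pairwise wins.

2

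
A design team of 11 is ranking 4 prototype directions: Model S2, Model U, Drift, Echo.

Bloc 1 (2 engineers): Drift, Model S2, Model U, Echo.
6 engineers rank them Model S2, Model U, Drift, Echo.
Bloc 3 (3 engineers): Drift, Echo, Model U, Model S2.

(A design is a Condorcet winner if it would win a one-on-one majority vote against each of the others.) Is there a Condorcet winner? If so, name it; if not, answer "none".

Model S2

Head-to-head results (11 engineers):
Model S2 vs Model U: Model S2, 8–3.
Model S2 vs Drift: Model S2 wins 6–5.
Model S2 vs Echo: Model S2 wins 8–3.
Model U–Drift: Model U 6–5.
Model U vs Echo: Model U wins 8–3.
Drift–Echo: Drift 11–0.
Model S2 defeats every rival head-to-head and is the Condorcet winner.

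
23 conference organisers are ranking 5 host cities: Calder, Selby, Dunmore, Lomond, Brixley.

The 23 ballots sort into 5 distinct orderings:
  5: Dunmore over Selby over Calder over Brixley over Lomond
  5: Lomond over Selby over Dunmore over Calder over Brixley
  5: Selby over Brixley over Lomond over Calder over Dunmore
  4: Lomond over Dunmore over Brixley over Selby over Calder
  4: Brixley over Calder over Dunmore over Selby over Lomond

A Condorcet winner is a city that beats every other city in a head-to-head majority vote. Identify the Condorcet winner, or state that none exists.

none

Check each pair by majority over 23 ballots:
Calder vs Selby: Selby, 19–4.
Calder vs Dunmore: Calder is ranked higher on 5+4 = 9 ballots, Dunmore on 14. Dunmore wins 14–9.
Calder vs Lomond: Lomond wins 14–9.
Calder vs Brixley: Calder preferred on 5+5 = 10 ballots; Brixley wins 13–10.
Selby vs Dunmore: Selby preferred on 5+5 = 10 ballots; Dunmore wins 13–10.
Selby vs Lomond: 5+5+4 = 14 for Selby, 9 for Lomond — Selby by 14–9.
Selby vs Brixley: Selby, 15–8.
Dunmore vs Lomond: Dunmore preferred on 5+4 = 9 ballots; Lomond wins 14–9.
Dunmore–Brixley: Dunmore 14–9.
Lomond vs Brixley: Lomond preferred on 5+4 = 9 ballots; Brixley wins 14–9.
No city is unbeaten: Calder loses to Selby; Selby loses to Dunmore; Dunmore loses to Lomond; Lomond loses to Selby; Brixley loses to Selby. In particular Selby → Lomond → Dunmore → Selby is a majority cycle — no Condorcet winner exists.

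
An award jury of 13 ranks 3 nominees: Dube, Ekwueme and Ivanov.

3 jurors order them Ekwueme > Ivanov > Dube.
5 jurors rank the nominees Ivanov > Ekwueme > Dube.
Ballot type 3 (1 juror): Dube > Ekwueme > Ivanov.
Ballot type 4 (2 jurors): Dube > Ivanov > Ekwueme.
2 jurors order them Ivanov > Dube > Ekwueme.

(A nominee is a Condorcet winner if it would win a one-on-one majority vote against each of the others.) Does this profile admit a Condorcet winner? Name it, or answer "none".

Ivanov

Check each pair by majority over 13 ballots:
Dube–Ekwueme: Ekwueme 8–5.
Dube vs Ivanov: Ivanov, 10–3.
Ekwueme vs Ivanov: Ivanov wins 9–4.
Ivanov defeats every rival head-to-head and is the Condorcet winner.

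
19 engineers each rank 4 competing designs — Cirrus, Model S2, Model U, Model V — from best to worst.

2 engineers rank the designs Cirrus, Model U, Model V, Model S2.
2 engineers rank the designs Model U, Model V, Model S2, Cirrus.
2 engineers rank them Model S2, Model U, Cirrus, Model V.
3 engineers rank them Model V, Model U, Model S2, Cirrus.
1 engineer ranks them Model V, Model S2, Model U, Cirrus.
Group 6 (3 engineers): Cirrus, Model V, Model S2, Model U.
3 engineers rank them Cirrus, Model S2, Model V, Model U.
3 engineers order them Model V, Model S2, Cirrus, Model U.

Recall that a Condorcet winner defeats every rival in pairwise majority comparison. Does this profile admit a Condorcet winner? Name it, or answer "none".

none

Pairwise majorities:
Cirrus vs Model S2: Model S2, 11–8.
Cirrus vs Model U: Cirrus is ranked higher on 2+3+3+3 = 11 ballots, Model U on 8. Cirrus wins 11–8.
Cirrus vs Model V: Cirrus is ranked higher on 2+2+3+3 = 10 ballots, Model V on 9. Cirrus wins 10–9.
Model S2 vs Model U: Model S2 preferred on 2+1+3+3+3 = 12 ballots; Model S2 wins 12–7.
Model S2 vs Model V: Model S2 is ranked higher on 2+3 = 5 ballots, Model V on 14. Model V wins 14–5.
Model U–Model V: Model V 13–6.
Every design loses at least once (Cirrus loses to Model S2; Model S2 loses to Model V; Model U loses to Cirrus; Model V loses to Cirrus). The majority relation contains the cycle Cirrus beats Model V beats Model S2 beats Cirrus, so there is no Condorcet winner.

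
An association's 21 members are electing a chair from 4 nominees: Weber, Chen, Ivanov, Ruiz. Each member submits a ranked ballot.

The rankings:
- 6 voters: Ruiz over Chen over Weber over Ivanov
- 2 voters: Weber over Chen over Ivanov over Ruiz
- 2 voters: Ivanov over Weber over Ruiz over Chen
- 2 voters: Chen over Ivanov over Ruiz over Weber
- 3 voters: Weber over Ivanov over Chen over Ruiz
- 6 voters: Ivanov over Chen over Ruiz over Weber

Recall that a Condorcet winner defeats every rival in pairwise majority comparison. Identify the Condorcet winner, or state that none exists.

none

Check each pair by majority over 21 ballots:
Weber vs Chen: 2+2+3 = 7 for Weber, 14 for Chen — Chen by 14–7.
Weber vs Ivanov: Weber preferred on 6+2+3 = 11 ballots; Weber wins 11–10.
Weber vs Ruiz: Weber is ranked higher on 2+2+3 = 7 ballots, Ruiz on 14. Ruiz wins 14–7.
Chen vs Ivanov: Chen preferred on 6+2+2 = 10 ballots; Ivanov wins 11–10.
Chen vs Ruiz: 13 to 8, Chen.
Ivanov vs Ruiz: Ivanov is ranked higher on 2+2+2+3+6 = 15 ballots, Ruiz on 6. Ivanov wins 15–6.
No candidate is unbeaten: Weber loses to Chen; Chen loses to Ivanov; Ivanov loses to Weber; Ruiz loses to Chen. In particular Weber beats Ivanov beats Chen beats Weber is a majority cycle — no Condorcet winner exists.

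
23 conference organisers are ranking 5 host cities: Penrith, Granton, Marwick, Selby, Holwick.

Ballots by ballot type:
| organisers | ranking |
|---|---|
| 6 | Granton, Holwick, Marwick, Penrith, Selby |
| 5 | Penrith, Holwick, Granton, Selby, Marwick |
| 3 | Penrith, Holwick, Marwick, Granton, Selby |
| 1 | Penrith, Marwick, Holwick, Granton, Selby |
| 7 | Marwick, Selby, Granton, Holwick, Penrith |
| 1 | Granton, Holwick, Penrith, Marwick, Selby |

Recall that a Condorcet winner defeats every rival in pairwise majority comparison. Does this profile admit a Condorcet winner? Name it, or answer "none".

Granton

Check each pair by majority over 23 ballots:
Penrith vs Granton: Penrith is ranked higher on 5+3+1 = 9 ballots, Granton on 14. Granton wins 14–9.
Penrith vs Marwick: Penrith is ranked higher on 5+3+1+1 = 10 ballots, Marwick on 13. Marwick wins 13–10.
Penrith vs Selby: 6+5+3+1+1 = 16 for Penrith, 7 for Selby — Penrith by 16–7.
Penrith vs Holwick: 5+3+1 = 9 for Penrith, 14 for Holwick — Holwick by 14–9.
Granton vs Marwick: Granton preferred on 6+5+1 = 12 ballots; Granton wins 12–11.
Granton vs Selby: Granton is ranked higher on 6+5+3+1+1 = 16 ballots, Selby on 7. Granton wins 16–7.
Granton vs Holwick: Granton preferred on 6+7+1 = 14 ballots; Granton wins 14–9.
Marwick vs Selby: Marwick is ranked higher on 6+3+1+7+1 = 18 ballots, Selby on 5. Marwick wins 18–5.
Marwick vs Holwick: 1+7 = 8 for Marwick, 15 for Holwick — Holwick by 15–8.
Selby vs Holwick: Selby preferred on 7 ballots; Holwick wins 16–7.
Granton wins every pairwise contest, so Granton is the Condorcet winner.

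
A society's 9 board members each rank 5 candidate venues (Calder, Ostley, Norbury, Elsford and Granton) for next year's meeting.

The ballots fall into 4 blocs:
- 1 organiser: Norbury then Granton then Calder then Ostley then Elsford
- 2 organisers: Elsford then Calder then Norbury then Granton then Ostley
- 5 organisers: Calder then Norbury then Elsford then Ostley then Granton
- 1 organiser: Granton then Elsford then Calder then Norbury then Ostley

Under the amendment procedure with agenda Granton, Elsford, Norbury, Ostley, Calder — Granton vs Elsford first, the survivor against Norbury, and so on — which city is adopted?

Round 1: Granton vs Elsford — 2–7, Elsford advances.
Round 2: Elsford vs Norbury — 3–6, Norbury advances.
Round 3: Norbury vs Ostley — 9–0, Norbury advances.
Round 4: Norbury vs Calder — 1–8, Calder advances.
Calder survives the agenda.

Calder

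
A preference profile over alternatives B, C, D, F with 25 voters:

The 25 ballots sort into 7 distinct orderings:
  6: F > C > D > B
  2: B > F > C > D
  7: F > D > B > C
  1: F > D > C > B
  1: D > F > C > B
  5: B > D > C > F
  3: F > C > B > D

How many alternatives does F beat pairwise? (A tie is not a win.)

F against each rival (25 voters):
F vs B: F is ranked higher on 6+7+1+1+3 = 18 ballots, B on 7. F wins 18–7.
F vs C: F, 20–5.
F vs D: F, 19–6.
F beats B, C, D — 3 pairwise wins.

3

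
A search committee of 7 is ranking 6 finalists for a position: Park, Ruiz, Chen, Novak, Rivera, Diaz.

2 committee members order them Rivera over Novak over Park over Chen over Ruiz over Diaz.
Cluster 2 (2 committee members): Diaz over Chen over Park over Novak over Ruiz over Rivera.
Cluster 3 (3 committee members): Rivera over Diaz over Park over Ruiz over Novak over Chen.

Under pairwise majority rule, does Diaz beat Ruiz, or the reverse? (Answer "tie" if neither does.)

Diaz

Ballots ranking Diaz above Ruiz: 2 + 3 = 5.
Ballots ranking Ruiz above Diaz: 7 − 5 = 2.
Diaz wins the head-to-head 5–2.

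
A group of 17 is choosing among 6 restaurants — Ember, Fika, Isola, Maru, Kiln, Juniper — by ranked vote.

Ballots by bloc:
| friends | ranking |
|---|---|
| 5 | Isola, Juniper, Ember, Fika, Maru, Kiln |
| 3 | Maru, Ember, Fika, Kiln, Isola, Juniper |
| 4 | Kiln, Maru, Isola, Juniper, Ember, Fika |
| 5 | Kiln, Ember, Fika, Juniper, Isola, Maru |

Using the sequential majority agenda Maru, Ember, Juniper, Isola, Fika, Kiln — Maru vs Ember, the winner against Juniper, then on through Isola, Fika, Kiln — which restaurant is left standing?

Round 1: Maru vs Ember — 7–10, Ember advances.
Round 2: Ember vs Juniper — 8–9, Juniper advances.
Round 3: Juniper vs Isola — 5–12, Isola advances.
Round 4: Isola vs Fika — 9–8, Isola advances.
Round 5: Isola vs Kiln — 5–12, Kiln advances.
The agenda winner is Kiln.

Kiln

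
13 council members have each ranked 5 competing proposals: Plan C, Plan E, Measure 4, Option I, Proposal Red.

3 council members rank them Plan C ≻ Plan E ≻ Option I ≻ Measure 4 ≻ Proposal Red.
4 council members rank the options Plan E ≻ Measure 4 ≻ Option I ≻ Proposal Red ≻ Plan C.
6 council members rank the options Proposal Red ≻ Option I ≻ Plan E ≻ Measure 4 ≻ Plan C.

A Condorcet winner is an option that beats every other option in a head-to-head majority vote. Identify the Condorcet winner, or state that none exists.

Plan E

Check each pair by majority over 13 ballots:
Plan C vs Plan E: Plan E wins 10–3.
Plan C vs Measure 4: Measure 4, 10–3.
Plan C–Option I: Option I 10–3.
Plan C vs Proposal Red: Proposal Red wins 10–3.
Plan E vs Measure 4: Plan E wins 13–0.
Plan E–Option I: Plan E 7–6.
Plan E vs Proposal Red: Plan E wins 7–6.
Measure 4–Option I: Option I 9–4.
Measure 4 vs Proposal Red: Measure 4, 7–6.
Option I–Proposal Red: Option I 7–6.
Only Plan E has no losses; Plan E is the Condorcet winner.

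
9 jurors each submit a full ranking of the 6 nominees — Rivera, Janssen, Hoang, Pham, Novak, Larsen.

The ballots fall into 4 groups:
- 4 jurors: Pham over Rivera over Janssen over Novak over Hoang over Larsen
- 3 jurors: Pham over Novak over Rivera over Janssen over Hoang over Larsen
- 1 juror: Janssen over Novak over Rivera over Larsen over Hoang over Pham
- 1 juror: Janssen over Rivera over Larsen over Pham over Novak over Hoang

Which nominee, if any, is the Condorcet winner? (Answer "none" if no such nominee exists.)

Pham

Pairwise majorities:
Rivera–Janssen: Rivera 7–2.
Rivera vs Hoang: Rivera wins 9–0.
Rivera vs Pham: 2 to 7, Pham.
Rivera vs Novak: 5 to 4, Rivera.
Rivera vs Larsen: 9 to 0, Rivera.
Janssen vs Hoang: Janssen preferred on 4+3+1+1 = 9 ballots; Janssen wins 9–0.
Janssen–Pham: Pham 7–2.
Janssen vs Novak: 6 to 3, Janssen.
Janssen vs Larsen: 4+3+1+1 = 9 for Janssen, 0 for Larsen — Janssen by 9–0.
Hoang vs Pham: Hoang is ranked higher on 1 ballot, Pham on 8. Pham wins 8–1.
Hoang vs Novak: Hoang preferred on 0 ballots; Novak wins 9–0.
Hoang vs Larsen: 7 to 2, Hoang.
Pham vs Novak: Pham, 8–1.
Pham vs Larsen: Pham preferred on 4+3 = 7 ballots; Pham wins 7–2.
Novak–Larsen: Novak 8–1.
Only Pham has no losses; Pham is the Condorcet winner.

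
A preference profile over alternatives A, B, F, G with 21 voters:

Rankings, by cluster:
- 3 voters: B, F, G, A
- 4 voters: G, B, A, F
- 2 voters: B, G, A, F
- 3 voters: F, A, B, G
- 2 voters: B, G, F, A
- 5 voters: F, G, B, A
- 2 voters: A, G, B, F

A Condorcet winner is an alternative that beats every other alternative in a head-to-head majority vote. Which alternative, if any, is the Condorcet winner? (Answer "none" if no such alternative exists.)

Pairwise majorities:
A vs B: B, 16–5.
A vs F: A is ranked higher on 4+2+2 = 8 ballots, F on 13. F wins 13–8.
A vs G: 5 to 16, G.
B vs F: 3+4+2+2+2 = 13 for B, 8 for F — B by 13–8.
B vs G: B is ranked higher on 3+2+3+2 = 10 ballots, G on 11. G wins 11–10.
F vs G: F, 11–10.
No alternative is unbeaten: A loses to B; B loses to G; F loses to B; G loses to F. In particular B beats F beats G beats B is a majority cycle — no Condorcet winner exists.

none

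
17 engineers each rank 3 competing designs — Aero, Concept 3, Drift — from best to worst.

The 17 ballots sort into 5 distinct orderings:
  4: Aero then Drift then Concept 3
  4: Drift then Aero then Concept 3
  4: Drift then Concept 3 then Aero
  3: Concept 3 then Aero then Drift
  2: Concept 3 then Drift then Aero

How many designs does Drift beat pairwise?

Drift against each rival (17 engineers):
Drift vs Aero: 4+4+2 = 10 for Drift, 7 for Aero — Drift by 10–7.
Drift vs Concept 3: Drift wins 12–5.
Drift beats Aero, Concept 3 — 2 pairwise wins.

2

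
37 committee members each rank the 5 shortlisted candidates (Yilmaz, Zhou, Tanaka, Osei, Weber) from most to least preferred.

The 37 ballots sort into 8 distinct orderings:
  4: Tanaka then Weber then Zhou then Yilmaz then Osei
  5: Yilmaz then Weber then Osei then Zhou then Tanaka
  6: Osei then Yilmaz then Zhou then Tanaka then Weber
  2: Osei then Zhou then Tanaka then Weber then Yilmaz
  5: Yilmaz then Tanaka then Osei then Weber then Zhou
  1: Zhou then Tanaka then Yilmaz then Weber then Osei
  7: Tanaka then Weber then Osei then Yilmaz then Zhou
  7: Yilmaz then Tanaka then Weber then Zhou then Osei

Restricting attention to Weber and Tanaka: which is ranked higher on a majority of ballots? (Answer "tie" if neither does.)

Tanaka

Ballots ranking Weber above Tanaka: 5.
Ballots ranking Tanaka above Weber: 37 − 5 = 32.
Tanaka wins the head-to-head 32–5.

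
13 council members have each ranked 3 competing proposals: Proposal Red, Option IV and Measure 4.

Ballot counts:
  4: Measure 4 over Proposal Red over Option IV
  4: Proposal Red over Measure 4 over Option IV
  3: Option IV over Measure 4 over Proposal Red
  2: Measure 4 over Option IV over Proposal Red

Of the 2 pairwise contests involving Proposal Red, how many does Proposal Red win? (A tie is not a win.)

Proposal Red against each rival (13 council members):
Proposal Red–Option IV: Proposal Red 8–5.
Proposal Red vs Measure 4: Measure 4 wins 9–4.
Proposal Red beats Option IV; loses to Measure 4 — 1 pairwise win.

1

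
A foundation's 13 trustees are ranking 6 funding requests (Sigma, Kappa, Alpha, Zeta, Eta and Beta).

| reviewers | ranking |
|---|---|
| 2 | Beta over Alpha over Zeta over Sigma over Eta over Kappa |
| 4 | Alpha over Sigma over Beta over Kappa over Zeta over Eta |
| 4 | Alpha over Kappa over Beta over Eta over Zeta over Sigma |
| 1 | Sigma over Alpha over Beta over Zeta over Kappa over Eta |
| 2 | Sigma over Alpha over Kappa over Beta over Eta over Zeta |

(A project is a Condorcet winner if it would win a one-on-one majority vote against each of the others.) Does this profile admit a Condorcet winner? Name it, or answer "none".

Head-to-head results (13 reviewers):
Sigma vs Kappa: 9 to 4, Sigma.
Sigma vs Alpha: Sigma is ranked higher on 1+2 = 3 ballots, Alpha on 10. Alpha wins 10–3.
Sigma vs Zeta: 7 to 6, Sigma.
Sigma vs Eta: Sigma preferred on 2+4+1+2 = 9 ballots; Sigma wins 9–4.
Sigma vs Beta: 7 to 6, Sigma.
Kappa vs Alpha: 0 to 13, Alpha.
Kappa vs Zeta: 10 to 3, Kappa.
Kappa vs Eta: 11 to 2, Kappa.
Kappa vs Beta: 6 to 7, Beta.
Alpha vs Zeta: 2+4+4+1+2 = 13 for Alpha, 0 for Zeta — Alpha by 13–0.
Alpha vs Eta: 2+4+4+1+2 = 13 for Alpha, 0 for Eta — Alpha by 13–0.
Alpha vs Beta: Alpha preferred on 4+4+1+2 = 11 ballots; Alpha wins 11–2.
Zeta vs Eta: 2+4+1 = 7 for Zeta, 6 for Eta — Zeta by 7–6.
Zeta vs Beta: Zeta is ranked higher on 0 ballots, Beta on 13. Beta wins 13–0.
Eta vs Beta: 0 to 13, Beta.
Alpha beats each of Sigma, Kappa, Zeta, Eta, Beta — Alpha is the Condorcet winner.

Alpha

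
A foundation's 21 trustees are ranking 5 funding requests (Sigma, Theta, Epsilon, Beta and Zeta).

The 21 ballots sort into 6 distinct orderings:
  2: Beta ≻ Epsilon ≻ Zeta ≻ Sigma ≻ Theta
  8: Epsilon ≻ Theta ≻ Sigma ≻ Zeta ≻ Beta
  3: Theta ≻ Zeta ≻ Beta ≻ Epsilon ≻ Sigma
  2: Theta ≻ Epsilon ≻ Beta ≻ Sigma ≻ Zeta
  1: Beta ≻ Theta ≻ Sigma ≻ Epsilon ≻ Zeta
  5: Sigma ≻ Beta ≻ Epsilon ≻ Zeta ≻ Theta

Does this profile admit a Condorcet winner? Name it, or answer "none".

Check each pair by majority over 21 ballots:
Sigma–Theta: Theta 14–7.
Sigma vs Epsilon: Epsilon, 15–6.
Sigma vs Beta: Sigma, 13–8.
Sigma vs Zeta: Sigma wins 16–5.
Theta vs Epsilon: Epsilon, 15–6.
Theta–Beta: Theta 13–8.
Theta vs Zeta: Theta, 14–7.
Epsilon vs Beta: Beta wins 11–10.
Epsilon vs Zeta: Epsilon wins 18–3.
Beta vs Zeta: Zeta, 11–10.
Every project loses at least once (Sigma loses to Theta; Theta loses to Epsilon; Epsilon loses to Beta; Beta loses to Sigma; Zeta loses to Sigma). The majority relation contains the cycle Sigma beats Beta beats Epsilon beats Sigma, so there is no Condorcet winner.

none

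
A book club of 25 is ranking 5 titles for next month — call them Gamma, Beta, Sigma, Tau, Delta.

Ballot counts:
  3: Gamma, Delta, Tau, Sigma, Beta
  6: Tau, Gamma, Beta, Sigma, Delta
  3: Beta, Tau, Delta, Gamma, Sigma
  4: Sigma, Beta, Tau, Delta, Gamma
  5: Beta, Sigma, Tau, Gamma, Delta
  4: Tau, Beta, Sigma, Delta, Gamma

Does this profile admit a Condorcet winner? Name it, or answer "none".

Pairwise majorities:
Gamma vs Beta: 9 to 16, Beta.
Gamma vs Sigma: Gamma is ranked higher on 3+6+3 = 12 ballots, Sigma on 13. Sigma wins 13–12.
Gamma vs Tau: Gamma is ranked higher on 3 ballots, Tau on 22. Tau wins 22–3.
Gamma vs Delta: 3+6+5 = 14 for Gamma, 11 for Delta — Gamma by 14–11.
Beta vs Sigma: Beta is ranked higher on 6+3+5+4 = 18 ballots, Sigma on 7. Beta wins 18–7.
Beta vs Tau: Beta preferred on 3+4+5 = 12 ballots; Tau wins 13–12.
Beta vs Delta: 6+3+4+5+4 = 22 for Beta, 3 for Delta — Beta by 22–3.
Sigma vs Tau: 9 to 16, Tau.
Sigma vs Delta: Sigma preferred on 6+4+5+4 = 19 ballots; Sigma wins 19–6.
Tau vs Delta: Tau preferred on 6+3+4+5+4 = 22 ballots; Tau wins 22–3.
Only Tau has no losses; Tau is the Condorcet winner.

Tau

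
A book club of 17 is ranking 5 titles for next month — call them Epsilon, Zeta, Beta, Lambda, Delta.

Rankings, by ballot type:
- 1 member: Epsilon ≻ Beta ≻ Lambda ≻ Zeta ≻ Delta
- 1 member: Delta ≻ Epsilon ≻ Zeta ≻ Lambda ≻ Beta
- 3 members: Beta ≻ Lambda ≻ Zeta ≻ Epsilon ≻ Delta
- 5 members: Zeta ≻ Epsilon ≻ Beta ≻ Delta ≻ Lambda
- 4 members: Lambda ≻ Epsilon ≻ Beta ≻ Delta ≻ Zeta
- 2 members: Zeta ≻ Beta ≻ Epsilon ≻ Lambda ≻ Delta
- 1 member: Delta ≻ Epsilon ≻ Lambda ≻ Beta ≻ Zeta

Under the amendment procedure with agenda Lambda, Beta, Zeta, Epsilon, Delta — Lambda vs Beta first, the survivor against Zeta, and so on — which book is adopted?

Epsilon

Round 1: Lambda vs Beta — 6–11, Beta advances.
Round 2: Beta vs Zeta — 9–8, Beta advances.
Round 3: Beta vs Epsilon — 5–12, Epsilon advances.
Round 4: Epsilon vs Delta — 15–2, Epsilon advances.
Epsilon survives the agenda.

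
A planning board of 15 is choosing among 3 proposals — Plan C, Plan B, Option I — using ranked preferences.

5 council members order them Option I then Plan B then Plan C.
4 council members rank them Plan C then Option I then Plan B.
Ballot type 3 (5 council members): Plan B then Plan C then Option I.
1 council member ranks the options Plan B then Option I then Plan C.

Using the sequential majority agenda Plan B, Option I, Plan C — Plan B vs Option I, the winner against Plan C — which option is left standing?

Round 1: Plan B vs Option I — 6–9, Option I advances.
Round 2: Option I vs Plan C — 6–9, Plan C advances.
The agenda winner is Plan C.

Plan C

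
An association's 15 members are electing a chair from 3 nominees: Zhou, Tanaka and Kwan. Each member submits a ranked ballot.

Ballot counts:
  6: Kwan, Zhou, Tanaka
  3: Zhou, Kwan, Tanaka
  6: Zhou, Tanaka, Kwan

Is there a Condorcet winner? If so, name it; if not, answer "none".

Head-to-head results (15 voters):
Zhou vs Tanaka: Zhou is ranked higher on 6+3+6 = 15 ballots, Tanaka on 0. Zhou wins 15–0.
Zhou vs Kwan: Zhou, 9–6.
Tanaka–Kwan: Kwan 9–6.
Zhou wins every pairwise contest, so Zhou is the Condorcet winner.

Zhou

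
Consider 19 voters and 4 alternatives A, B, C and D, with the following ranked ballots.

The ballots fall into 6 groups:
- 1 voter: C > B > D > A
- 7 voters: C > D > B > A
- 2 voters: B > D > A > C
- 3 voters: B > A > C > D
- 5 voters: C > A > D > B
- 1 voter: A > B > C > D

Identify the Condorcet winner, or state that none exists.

C

Check each pair by majority over 19 ballots:
A vs B: 5+1 = 6 for A, 13 for B — B by 13–6.
A–C: C 13–6.
A–D: D 10–9.
B vs C: 6 to 13, C.
B vs D: B preferred on 1+2+3+1 = 7 ballots; D wins 12–7.
C vs D: 17 to 2, C.
Only C has no losses; C is the Condorcet winner.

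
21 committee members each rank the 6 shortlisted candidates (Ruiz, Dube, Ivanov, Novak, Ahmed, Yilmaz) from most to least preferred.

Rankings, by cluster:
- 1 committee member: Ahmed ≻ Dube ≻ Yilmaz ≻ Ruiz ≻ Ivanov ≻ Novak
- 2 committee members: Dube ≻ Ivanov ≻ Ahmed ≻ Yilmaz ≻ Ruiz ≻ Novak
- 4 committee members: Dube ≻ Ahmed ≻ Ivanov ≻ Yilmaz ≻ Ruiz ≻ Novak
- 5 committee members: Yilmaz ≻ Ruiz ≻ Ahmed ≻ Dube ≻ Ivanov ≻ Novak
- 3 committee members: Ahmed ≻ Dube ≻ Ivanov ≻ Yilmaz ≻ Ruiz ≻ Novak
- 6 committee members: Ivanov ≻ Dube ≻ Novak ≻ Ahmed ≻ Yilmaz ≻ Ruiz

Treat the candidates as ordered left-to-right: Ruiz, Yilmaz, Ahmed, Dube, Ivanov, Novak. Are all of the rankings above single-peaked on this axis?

yes

Axis positions: Ruiz=1, Yilmaz=2, Ahmed=3, Dube=4, Ivanov=5, Novak=6.
Cluster 1 (peak Ahmed at position 3): ranking walks positions 3-4-2-1-5-6, expanding outward from the peak — single-peaked.
Cluster 2 (peak Dube at position 4): ranking walks positions 4-5-3-2-1-6, expanding outward from the peak — single-peaked.
Cluster 3 (peak Dube at position 4): ranking walks positions 4-3-5-2-1-6, expanding outward from the peak — single-peaked.
Cluster 4 (peak Yilmaz at position 2): ranking walks positions 2-1-3-4-5-6, expanding outward from the peak — single-peaked.
Cluster 5 (peak Ahmed at position 3): ranking walks positions 3-4-5-2-1-6, expanding outward from the peak — single-peaked.
Cluster 6 (peak Ivanov at position 5): ranking walks positions 5-4-6-3-2-1, expanding outward from the peak — single-peaked.
Every ranking is single-peaked on this axis.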